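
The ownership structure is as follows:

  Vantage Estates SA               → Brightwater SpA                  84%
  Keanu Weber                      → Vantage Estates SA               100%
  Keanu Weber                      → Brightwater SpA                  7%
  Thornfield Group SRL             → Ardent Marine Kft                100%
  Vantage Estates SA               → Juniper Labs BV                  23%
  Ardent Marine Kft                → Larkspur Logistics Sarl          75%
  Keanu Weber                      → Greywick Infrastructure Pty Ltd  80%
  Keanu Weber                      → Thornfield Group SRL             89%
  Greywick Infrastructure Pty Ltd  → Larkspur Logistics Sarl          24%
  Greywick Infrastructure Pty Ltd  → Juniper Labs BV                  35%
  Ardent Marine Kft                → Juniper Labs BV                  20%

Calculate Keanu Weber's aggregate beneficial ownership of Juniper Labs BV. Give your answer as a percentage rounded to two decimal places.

Keanu reaches Juniper along 3 paths.
Via Greywick: 80% × 35% = 28%.
Via Vantage: 100% × 23% = 23%.
Via Thornfield → Ardent: 89% × 100% × 20% = 17.8%.
Total: 28% + 23% + 17.8% = 68.8%.
Rounded: 68.80%.

68.80%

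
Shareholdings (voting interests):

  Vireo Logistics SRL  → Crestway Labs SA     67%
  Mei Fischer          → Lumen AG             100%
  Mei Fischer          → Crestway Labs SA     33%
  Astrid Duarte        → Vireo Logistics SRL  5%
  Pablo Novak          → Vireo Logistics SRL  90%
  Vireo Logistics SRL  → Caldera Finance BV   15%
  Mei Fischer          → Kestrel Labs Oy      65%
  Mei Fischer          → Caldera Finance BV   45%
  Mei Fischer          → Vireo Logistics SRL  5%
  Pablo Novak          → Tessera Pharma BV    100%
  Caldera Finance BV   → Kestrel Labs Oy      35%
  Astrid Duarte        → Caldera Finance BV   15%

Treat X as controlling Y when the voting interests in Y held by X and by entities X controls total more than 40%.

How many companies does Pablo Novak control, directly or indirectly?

Pablo holds 90% of Vireo, so Pablo controls Vireo.
Vireo holds 67% of Crestway, so Pablo controls Crestway.
Pablo holds 100% of Tessera, so Pablo controls Tessera.
No other company's threshold is met.
Pablo controls 3 companies.

3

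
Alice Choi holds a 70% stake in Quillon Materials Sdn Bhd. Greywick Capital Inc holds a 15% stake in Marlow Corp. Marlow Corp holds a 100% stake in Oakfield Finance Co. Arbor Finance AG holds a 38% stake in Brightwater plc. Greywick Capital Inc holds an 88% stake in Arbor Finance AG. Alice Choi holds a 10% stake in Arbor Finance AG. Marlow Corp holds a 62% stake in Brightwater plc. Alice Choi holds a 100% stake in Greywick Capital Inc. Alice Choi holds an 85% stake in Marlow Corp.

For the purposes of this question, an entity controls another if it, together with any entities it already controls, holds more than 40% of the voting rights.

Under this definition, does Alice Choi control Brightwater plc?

Alice holds 100% of Greywick, so Alice controls Greywick.
Greywick and Alice together hold 88% + 10% = 98% of Arbor, so Alice controls Arbor.
Alice and Greywick together hold 85% + 15% = 100% of Marlow, so Alice controls Marlow.
Marlow and Arbor together hold 62% + 38% = 100% of Brightwater, so Alice controls Brightwater.

Yes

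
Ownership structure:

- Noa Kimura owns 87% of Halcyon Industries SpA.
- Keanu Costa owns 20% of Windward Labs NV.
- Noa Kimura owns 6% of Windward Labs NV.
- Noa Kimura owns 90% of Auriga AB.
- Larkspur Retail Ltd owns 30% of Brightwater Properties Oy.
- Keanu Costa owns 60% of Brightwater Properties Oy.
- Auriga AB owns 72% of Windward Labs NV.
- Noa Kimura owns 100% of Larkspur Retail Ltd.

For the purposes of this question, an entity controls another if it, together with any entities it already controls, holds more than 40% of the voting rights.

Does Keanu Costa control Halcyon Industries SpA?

No

Keanu holds 60% of Brightwater, so Keanu controls Brightwater.
Neither Keanu nor any entity Keanu controls holds any voting interest in Halcyon.
So Keanu does not control Halcyon.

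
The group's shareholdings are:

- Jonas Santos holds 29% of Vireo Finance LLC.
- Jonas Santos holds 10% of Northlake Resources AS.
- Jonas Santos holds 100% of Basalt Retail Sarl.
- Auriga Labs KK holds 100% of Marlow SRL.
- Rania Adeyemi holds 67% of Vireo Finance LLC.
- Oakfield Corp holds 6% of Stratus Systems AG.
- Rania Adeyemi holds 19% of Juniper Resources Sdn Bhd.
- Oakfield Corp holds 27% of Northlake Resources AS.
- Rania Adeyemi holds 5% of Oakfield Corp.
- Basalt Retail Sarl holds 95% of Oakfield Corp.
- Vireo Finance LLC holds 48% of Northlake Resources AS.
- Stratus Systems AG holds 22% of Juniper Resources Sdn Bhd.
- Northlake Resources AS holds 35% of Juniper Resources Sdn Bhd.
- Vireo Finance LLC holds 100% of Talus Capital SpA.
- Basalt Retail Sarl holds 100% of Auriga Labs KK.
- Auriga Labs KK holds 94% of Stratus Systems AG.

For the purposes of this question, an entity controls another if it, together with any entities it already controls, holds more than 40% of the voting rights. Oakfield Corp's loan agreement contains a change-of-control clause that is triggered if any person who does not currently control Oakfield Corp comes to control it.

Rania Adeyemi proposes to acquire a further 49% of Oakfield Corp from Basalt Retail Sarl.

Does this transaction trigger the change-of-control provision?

The purchase adds only to Rania's holdings (Basalt's stake shrinks), so Rania is the only person who could newly come to control Oakfield.
Rania holds 67% of Vireo, so Rania controls Vireo.
Vireo holds 48% of Northlake, so Rania controls Northlake.
Vireo holds 100% of Talus, so Rania controls Talus.
Rania and Northlake together hold 19% + 35% = 54% of Juniper, so Rania controls Juniper.
In Oakfield, Rania's side holds only 5%, not > 40%.
So before the transaction, Rania does not control Oakfield.
After the purchase, Rania's direct stake in Oakfield rises to 5% + 49% = 54%, and Basalt's stake falls to 46%.
Rania holds 54% of Oakfield, so Rania controls Oakfield.
Rania did not control Oakfield before and does after, so the clause is triggered.

Yes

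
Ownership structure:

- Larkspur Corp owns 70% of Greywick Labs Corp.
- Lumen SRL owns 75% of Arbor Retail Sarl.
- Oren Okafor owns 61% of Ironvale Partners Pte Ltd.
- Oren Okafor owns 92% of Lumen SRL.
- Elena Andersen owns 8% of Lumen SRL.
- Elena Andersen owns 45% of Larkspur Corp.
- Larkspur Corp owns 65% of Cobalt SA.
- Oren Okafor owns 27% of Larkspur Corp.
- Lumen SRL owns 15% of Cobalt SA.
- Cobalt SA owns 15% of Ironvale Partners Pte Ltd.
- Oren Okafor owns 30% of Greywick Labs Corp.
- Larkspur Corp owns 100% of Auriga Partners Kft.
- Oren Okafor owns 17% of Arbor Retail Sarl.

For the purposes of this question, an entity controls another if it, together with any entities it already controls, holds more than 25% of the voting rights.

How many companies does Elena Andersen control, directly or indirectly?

4

Elena holds 45% of Larkspur, so Elena controls Larkspur.
Larkspur holds 65% of Cobalt, so Elena controls Cobalt.
Larkspur holds 70% of Greywick, so Elena controls Greywick.
Larkspur holds 100% of Auriga, so Elena controls Auriga.
No other company's threshold is met.
Elena controls 4 companies.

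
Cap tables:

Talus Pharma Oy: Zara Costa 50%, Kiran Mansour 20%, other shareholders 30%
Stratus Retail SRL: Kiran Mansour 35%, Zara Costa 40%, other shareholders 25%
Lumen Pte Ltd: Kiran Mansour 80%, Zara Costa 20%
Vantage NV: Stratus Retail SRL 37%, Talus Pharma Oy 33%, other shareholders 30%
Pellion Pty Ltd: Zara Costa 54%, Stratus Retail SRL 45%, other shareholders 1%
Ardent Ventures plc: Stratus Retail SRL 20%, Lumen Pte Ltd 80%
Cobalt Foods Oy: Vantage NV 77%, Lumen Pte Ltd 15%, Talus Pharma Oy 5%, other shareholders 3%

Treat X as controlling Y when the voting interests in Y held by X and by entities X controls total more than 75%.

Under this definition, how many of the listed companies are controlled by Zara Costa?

Zara's largest direct stake is 54% in Pellion, which does not meet the threshold.
Zara controls 0 companies.

0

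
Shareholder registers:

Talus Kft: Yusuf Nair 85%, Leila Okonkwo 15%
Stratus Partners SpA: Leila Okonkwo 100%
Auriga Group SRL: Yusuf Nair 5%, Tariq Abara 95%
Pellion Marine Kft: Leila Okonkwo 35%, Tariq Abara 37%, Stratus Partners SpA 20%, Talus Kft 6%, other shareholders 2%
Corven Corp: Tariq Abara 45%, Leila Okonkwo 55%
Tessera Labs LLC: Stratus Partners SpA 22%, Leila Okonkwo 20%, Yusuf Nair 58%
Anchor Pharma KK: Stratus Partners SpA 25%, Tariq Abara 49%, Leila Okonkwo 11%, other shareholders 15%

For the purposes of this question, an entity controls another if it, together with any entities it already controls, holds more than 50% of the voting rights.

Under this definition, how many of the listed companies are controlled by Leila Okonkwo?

Leila holds 100% of Stratus, so Leila controls Stratus.
Leila and Stratus together hold 35% + 20% = 55% of Pellion, so Leila controls Pellion.
Leila holds 55% of Corven, so Leila controls Corven.
No other company's threshold is met.
Leila controls 3 companies.

3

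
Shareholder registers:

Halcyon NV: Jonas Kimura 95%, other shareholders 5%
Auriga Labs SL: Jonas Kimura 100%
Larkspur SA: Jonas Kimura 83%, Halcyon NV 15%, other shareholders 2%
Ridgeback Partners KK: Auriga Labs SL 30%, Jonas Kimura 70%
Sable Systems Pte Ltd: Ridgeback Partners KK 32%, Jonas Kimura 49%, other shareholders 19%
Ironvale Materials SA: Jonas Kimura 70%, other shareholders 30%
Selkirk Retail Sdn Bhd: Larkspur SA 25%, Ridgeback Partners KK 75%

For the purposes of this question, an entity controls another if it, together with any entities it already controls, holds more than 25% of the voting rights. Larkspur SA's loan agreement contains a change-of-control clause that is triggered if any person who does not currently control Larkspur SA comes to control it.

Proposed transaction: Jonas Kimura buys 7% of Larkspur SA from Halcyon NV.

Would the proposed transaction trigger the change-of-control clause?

The purchase adds only to Jonas's holdings (Halcyon's stake shrinks), so Jonas is the only person who could newly come to control Larkspur.
Jonas holds 95% of Halcyon, so Jonas controls Halcyon.
Jonas and Halcyon together hold 83% + 15% = 98% of Larkspur, so Jonas controls Larkspur.
So Jonas already controls Larkspur before the transaction.
After the purchase, Jonas's direct stake in Larkspur rises to 83% + 7% = 90%, and Halcyon's stake falls to 8%.
Jonas controlled Larkspur already, so this is not a new person acquiring control; every other person's position is unchanged or reduced.
No new person acquires control, so the clause is not triggered.

No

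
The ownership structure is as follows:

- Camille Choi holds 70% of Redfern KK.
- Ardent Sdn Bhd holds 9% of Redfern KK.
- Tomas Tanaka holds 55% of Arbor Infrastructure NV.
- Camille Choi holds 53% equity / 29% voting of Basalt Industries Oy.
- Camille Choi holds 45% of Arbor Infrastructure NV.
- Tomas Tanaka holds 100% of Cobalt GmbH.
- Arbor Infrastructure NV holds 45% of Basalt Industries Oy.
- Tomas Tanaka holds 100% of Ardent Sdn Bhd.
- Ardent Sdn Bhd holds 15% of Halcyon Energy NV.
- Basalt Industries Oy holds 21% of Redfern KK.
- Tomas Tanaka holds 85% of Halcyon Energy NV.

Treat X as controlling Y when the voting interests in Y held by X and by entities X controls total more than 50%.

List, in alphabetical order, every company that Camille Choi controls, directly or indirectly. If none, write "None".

Camille holds 70% of Redfern, so Camille controls Redfern.
No other company's threshold is met.

Redfern KK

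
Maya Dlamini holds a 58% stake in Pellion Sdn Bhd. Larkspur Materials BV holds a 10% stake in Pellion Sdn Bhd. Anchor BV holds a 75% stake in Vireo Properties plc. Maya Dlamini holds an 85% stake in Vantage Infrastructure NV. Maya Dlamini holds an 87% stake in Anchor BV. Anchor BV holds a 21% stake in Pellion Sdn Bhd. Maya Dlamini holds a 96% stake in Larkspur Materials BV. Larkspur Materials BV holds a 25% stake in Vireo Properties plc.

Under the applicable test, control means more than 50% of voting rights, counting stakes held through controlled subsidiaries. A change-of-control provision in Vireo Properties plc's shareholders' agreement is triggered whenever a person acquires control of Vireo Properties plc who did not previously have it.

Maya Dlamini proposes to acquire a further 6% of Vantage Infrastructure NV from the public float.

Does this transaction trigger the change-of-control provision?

No

The purchase changes only Maya's holdings, so Maya is the only person who could newly come to control Vireo.
Maya holds 87% of Anchor, so Maya controls Anchor.
Maya holds 96% of Larkspur, so Maya controls Larkspur.
Anchor and Larkspur together hold 75% + 25% = 100% of Vireo, so Maya controls Vireo.
So Maya already controls Vireo before the transaction.
After the purchase, Maya's direct stake in Vantage rises to 85% + 6% = 91%.
Maya controlled Vireo already, so this is not a new person acquiring control; every other person's position is unchanged or reduced.
No new person acquires control, so the clause is not triggered.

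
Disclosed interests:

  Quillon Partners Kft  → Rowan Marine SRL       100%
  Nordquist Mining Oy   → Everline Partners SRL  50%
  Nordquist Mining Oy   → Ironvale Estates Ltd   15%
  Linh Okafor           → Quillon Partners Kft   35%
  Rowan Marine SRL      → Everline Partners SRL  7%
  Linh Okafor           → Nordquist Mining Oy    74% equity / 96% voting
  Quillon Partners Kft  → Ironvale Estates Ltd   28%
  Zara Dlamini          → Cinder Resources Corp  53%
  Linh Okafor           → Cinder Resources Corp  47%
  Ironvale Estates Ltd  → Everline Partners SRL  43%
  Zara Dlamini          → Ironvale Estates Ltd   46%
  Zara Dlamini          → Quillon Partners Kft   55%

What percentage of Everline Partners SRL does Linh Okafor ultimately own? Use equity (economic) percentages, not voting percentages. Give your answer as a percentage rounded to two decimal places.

48.44%

Linh reaches Everline along 4 paths.
Via Nordquist: 74% × 50% = 37%.
Via Quillon → Ironvale: 35% × 28% × 43% = 4.214%.
Via Nordquist → Ironvale: 74% × 15% × 43% = 4.773%.
Via Quillon → Rowan: 35% × 100% × 7% = 2.45%.
Total: 37% + 4.214% + 4.773% + 2.45% = 48.437%.
Rounded: 48.44%.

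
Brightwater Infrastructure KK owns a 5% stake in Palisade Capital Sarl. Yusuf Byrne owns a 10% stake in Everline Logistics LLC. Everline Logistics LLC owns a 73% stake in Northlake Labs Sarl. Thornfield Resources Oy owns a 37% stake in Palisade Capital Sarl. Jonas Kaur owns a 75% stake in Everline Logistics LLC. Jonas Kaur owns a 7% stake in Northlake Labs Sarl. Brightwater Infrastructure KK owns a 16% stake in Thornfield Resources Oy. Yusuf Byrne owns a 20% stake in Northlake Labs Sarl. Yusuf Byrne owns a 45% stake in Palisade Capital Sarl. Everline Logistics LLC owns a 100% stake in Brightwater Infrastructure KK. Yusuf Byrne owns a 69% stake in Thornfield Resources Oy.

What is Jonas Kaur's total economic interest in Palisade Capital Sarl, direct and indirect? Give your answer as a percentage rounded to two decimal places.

Jonas reaches Palisade along 2 paths.
Via Everline → Brightwater → Thornfield: 75% × 100% × 16% × 37% = 4.44%.
Via Everline → Brightwater: 75% × 100% × 5% = 3.75%.
Total: 4.44% + 3.75% = 8.19%.

8.19%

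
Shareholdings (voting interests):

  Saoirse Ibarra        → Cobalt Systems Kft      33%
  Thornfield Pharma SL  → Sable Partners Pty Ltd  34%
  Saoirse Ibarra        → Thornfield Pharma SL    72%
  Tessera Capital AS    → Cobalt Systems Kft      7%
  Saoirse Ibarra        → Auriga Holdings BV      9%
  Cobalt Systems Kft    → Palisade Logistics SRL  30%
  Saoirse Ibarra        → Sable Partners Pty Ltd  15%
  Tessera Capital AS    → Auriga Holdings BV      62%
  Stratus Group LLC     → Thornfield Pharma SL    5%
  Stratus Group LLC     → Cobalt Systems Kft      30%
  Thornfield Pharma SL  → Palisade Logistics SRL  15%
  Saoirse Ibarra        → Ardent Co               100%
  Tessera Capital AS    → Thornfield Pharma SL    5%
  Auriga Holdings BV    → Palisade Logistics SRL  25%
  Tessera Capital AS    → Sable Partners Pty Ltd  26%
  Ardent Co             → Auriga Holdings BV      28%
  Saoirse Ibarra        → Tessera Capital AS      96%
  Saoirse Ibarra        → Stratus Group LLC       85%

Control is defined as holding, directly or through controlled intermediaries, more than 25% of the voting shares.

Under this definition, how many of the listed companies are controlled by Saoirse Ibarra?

Saoirse holds 85% of Stratus, so Saoirse controls Stratus.
Saoirse holds 96% of Tessera, so Saoirse controls Tessera.
Saoirse holds 100% of Ardent, so Saoirse controls Ardent.
Stratus and Saoirse and Tessera together hold 5% + 72% + 5% = 82% of Thornfield, so Saoirse controls Thornfield.
Saoirse and Stratus and Tessera together hold 33% + 30% + 7% = 70% of Cobalt, so Saoirse controls Cobalt.
Tessera and Ardent and Saoirse together hold 62% + 28% + 9% = 99% of Auriga, so Saoirse controls Auriga.
Saoirse and Tessera and Thornfield together hold 15% + 26% + 34% = 75% of Sable, so Saoirse controls Sable.
Cobalt and Auriga and Thornfield together hold 30% + 25% + 15% = 70% of Palisade, so Saoirse controls Palisade.
Saoirse controls 8 companies.

8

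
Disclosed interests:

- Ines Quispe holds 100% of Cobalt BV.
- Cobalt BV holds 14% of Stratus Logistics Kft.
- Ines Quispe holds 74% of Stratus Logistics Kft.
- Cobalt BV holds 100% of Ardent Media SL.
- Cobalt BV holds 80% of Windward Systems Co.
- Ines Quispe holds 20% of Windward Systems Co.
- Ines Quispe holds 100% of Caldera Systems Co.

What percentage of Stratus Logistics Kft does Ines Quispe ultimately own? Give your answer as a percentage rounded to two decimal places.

Ines reaches Stratus along 2 paths.
Direct stake: 74% = 74%.
Via Cobalt: 100% × 14% = 14%.
Total: 74% + 14% = 88%.
Rounded: 88.00%.

88.00%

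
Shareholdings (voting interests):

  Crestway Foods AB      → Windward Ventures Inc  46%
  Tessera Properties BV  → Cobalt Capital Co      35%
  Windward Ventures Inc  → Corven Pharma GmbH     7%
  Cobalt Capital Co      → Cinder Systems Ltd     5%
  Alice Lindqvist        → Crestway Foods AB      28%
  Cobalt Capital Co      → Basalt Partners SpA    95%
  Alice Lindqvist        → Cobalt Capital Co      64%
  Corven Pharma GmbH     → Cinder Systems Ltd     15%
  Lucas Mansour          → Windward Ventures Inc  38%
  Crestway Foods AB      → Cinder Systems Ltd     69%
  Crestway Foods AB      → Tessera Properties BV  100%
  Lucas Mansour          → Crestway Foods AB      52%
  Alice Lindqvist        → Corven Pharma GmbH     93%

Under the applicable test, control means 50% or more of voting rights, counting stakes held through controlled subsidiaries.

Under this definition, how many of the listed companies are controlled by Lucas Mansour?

4

Lucas holds 52% of Crestway, so Lucas controls Crestway.
Crestway holds 100% of Tessera, so Lucas controls Tessera.
Crestway and Lucas together hold 46% + 38% = 84% of Windward, so Lucas controls Windward.
Crestway holds 69% of Cinder, so Lucas controls Cinder.
No other company's threshold is met.
Lucas controls 4 companies.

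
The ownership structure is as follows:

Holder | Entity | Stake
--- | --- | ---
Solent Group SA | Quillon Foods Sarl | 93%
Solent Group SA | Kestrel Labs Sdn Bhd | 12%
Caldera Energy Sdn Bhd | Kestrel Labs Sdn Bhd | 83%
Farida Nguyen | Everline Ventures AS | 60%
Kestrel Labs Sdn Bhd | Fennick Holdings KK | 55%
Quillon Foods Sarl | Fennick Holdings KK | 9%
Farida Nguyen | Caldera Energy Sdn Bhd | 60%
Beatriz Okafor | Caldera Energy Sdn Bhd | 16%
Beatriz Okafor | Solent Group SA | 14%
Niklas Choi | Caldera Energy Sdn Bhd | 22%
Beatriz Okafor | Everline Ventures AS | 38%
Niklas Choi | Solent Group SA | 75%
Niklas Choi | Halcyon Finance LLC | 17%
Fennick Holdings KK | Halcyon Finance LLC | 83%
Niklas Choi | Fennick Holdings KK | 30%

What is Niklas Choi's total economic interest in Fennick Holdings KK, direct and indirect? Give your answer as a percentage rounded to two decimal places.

51.27%

Niklas reaches Fennick along 4 paths.
Direct stake: 30% = 30%.
Via Solent → Quillon: 75% × 93% × 9% = 6.2775%.
Via Caldera → Kestrel: 22% × 83% × 55% = 10.043%.
Via Solent → Kestrel: 75% × 12% × 55% = 4.95%.
Total: 30% + 6.2775% + 10.043% + 4.95% = 51.2705%.
Rounded: 51.27%.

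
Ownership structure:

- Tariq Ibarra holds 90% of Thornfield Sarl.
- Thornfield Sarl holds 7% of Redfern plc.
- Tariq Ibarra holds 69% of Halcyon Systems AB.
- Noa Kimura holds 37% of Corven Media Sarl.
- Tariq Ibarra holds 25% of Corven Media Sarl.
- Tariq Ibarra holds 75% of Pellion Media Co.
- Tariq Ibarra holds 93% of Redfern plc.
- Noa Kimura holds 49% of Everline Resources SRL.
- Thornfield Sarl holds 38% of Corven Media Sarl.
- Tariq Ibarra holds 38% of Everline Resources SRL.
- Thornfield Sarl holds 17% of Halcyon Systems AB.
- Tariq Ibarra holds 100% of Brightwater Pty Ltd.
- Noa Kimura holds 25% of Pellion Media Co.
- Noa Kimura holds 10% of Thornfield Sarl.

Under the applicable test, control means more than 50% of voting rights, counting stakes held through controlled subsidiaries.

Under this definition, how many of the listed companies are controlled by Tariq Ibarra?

6

Tariq holds 90% of Thornfield, so Tariq controls Thornfield.
Tariq and Thornfield together hold 25% + 38% = 63% of Corven, so Tariq controls Corven.
Tariq and Thornfield together hold 69% + 17% = 86% of Halcyon, so Tariq controls Halcyon.
Tariq holds 75% of Pellion, so Tariq controls Pellion.
Tariq holds 100% of Brightwater, so Tariq controls Brightwater.
Thornfield and Tariq together hold 7% + 93% = 100% of Redfern, so Tariq controls Redfern.
No other company's threshold is met.
Tariq controls 6 companies.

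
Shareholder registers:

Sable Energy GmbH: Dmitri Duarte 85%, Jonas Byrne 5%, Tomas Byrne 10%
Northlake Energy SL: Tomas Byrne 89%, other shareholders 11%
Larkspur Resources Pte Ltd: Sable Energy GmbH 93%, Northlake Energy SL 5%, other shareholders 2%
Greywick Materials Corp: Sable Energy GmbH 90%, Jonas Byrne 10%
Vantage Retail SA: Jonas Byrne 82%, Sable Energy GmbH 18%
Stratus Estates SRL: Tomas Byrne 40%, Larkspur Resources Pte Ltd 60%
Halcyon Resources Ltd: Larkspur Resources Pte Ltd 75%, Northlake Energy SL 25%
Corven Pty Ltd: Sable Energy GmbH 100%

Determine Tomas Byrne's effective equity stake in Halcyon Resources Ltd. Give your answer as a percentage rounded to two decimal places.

Tomas reaches Halcyon along 3 paths.
Via Sable → Larkspur: 10% × 93% × 75% = 6.975%.
Via Northlake → Larkspur: 89% × 5% × 75% = 3.3375%.
Via Northlake: 89% × 25% = 22.25%.
Total: 6.975% + 3.3375% + 22.25% = 32.5625%.
Rounded: 32.56%.

32.56%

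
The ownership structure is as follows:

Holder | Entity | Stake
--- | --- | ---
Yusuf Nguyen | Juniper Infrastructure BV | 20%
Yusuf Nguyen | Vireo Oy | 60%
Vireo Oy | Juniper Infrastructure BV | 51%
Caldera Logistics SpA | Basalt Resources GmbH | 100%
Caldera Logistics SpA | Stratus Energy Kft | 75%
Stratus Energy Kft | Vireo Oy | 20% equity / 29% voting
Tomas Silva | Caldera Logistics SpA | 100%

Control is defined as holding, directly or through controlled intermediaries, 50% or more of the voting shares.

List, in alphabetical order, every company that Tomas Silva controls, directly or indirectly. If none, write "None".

Basalt Resources GmbH, Caldera Logistics SpA, Stratus Energy Kft

Tomas holds 100% of Caldera, so Tomas controls Caldera.
Caldera holds 75% of Stratus, so Tomas controls Stratus.
Caldera holds 100% of Basalt, so Tomas controls Basalt.
No other company's threshold is met.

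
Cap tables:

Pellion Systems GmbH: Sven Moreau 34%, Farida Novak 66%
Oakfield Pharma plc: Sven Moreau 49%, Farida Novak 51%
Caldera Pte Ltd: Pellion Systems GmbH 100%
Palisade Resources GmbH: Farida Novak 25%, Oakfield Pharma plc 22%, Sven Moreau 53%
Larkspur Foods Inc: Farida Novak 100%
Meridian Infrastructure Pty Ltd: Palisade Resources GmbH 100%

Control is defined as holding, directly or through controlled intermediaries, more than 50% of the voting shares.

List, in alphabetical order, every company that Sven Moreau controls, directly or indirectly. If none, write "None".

Meridian Infrastructure Pty Ltd, Palisade Resources GmbH

Sven holds 53% of Palisade, so Sven controls Palisade.
Palisade holds 100% of Meridian, so Sven controls Meridian.
No other company's threshold is met.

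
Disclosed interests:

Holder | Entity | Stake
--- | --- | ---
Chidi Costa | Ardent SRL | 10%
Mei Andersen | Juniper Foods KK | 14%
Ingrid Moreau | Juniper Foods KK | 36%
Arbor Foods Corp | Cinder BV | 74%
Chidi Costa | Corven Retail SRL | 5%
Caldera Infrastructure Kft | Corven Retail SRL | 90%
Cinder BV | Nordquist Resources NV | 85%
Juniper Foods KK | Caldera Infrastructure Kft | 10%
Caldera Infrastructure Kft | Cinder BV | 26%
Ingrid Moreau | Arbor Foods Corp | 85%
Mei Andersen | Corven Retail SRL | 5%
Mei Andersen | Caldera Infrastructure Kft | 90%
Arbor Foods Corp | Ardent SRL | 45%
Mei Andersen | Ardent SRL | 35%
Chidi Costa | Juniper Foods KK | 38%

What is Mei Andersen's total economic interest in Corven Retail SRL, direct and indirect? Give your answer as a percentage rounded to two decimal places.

Mei reaches Corven along 3 paths.
Via Caldera: 90% × 90% = 81%.
Via Juniper → Caldera: 14% × 10% × 90% = 1.26%.
Direct stake: 5% = 5%.
Total: 81% + 1.26% + 5% = 87.26%.

87.26%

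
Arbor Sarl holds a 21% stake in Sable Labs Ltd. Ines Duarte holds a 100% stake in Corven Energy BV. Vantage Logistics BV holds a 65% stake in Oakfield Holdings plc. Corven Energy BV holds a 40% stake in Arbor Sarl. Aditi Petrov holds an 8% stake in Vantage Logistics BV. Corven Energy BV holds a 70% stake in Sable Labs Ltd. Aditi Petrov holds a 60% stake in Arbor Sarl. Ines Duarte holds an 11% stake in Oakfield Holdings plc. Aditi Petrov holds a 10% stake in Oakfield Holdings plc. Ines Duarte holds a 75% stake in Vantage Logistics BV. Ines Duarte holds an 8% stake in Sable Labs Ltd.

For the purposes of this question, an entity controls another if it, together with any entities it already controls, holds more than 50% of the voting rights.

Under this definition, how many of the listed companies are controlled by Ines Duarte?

Ines holds 75% of Vantage, so Ines controls Vantage.
Vantage and Ines together hold 65% + 11% = 76% of Oakfield, so Ines controls Oakfield.
Ines holds 100% of Corven, so Ines controls Corven.
Ines and Corven together hold 8% + 70% = 78% of Sable, so Ines controls Sable.
No other company's threshold is met.
Ines controls 4 companies.

4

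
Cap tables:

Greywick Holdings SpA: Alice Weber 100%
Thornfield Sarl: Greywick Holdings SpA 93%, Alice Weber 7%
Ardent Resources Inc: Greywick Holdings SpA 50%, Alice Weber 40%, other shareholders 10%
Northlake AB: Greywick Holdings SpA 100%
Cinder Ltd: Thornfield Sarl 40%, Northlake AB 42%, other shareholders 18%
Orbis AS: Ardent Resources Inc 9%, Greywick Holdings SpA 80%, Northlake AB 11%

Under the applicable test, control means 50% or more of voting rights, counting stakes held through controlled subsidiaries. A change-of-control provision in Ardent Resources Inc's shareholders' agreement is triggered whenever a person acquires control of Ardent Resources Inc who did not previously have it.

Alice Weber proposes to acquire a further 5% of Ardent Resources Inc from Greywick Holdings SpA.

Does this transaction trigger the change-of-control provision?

No

The purchase adds only to Alice's holdings (Greywick's stake shrinks), so Alice is the only person who could newly come to control Ardent.
Alice holds 100% of Greywick, so Alice controls Greywick.
Greywick and Alice together hold 50% + 40% = 90% of Ardent, so Alice controls Ardent.
So Alice already controls Ardent before the transaction.
After the purchase, Alice's direct stake in Ardent rises to 40% + 5% = 45%, and Greywick's stake falls to 45%.
Alice controlled Ardent already, so this is not a new person acquiring control; every other person's position is unchanged or reduced.
No new person acquires control, so the clause is not triggered.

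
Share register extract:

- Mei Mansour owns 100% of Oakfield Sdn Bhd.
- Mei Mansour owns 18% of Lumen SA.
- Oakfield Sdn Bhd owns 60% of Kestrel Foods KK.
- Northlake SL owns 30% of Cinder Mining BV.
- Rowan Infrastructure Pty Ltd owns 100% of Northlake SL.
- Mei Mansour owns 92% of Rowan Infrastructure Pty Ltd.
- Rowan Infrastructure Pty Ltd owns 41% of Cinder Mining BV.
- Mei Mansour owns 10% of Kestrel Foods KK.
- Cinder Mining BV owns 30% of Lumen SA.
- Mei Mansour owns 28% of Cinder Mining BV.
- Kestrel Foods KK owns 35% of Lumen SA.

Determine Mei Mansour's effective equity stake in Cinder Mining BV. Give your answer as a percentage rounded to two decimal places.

93.32%

Mei reaches Cinder along 3 paths.
Direct stake: 28% = 28%.
Via Rowan: 92% × 41% = 37.72%.
Via Rowan → Northlake: 92% × 100% × 30% = 27.6%.
Total: 28% + 37.72% + 27.6% = 93.32%.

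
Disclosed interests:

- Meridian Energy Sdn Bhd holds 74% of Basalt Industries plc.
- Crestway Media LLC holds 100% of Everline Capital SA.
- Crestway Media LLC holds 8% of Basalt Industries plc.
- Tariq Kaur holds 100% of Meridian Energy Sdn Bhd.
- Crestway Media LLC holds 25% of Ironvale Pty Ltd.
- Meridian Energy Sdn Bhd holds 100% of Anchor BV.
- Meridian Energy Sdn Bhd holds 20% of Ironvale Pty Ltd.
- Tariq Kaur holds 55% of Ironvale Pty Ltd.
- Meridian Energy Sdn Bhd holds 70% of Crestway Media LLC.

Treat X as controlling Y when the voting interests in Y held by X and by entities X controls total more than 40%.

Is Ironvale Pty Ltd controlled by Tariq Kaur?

Yes

Tariq holds 100% of Meridian, so Tariq controls Meridian.
Meridian holds 70% of Crestway, so Tariq controls Crestway.
Meridian and Crestway and Tariq together hold 20% + 25% + 55% = 100% of Ironvale, so Tariq controls Ironvale.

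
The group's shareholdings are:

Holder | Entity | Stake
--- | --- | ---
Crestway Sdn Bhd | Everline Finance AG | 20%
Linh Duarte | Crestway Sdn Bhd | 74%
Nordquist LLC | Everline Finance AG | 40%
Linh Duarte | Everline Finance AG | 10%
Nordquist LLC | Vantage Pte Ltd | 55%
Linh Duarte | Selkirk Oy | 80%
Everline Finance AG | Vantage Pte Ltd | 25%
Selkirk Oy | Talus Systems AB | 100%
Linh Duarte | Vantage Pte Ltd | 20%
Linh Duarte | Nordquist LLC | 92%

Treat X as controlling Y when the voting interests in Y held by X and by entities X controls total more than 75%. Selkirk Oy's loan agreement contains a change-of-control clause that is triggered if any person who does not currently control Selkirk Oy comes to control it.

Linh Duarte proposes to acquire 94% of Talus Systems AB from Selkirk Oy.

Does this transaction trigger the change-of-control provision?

No

The purchase adds only to Linh's holdings (Selkirk's stake shrinks), so Linh is the only person who could newly come to control Selkirk.
Linh holds 80% of Selkirk, so Linh controls Selkirk.
So Linh already controls Selkirk before the transaction.
After the purchase, Linh holds 94% of Talus directly, and Selkirk's stake falls to 6%.
Linh controlled Selkirk already, so this is not a new person acquiring control; every other person's position is unchanged or reduced.
No new person acquires control, so the clause is not triggered.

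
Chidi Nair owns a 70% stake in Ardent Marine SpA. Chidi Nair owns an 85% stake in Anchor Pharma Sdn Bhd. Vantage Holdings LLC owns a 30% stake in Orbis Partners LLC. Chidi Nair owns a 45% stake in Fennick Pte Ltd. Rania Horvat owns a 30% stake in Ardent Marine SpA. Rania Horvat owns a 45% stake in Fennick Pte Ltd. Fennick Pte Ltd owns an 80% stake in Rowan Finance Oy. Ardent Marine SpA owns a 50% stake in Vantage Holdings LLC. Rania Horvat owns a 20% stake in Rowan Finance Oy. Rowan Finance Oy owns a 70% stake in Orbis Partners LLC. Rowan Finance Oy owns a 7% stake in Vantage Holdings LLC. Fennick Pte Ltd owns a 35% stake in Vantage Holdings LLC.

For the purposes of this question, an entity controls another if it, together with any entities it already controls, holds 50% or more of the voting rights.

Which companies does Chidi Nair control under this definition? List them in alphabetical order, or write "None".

Chidi holds 70% of Ardent, so Chidi controls Ardent.
Ardent holds 50% of Vantage, so Chidi controls Vantage.
Chidi holds 85% of Anchor, so Chidi controls Anchor.
No other company's threshold is met.

Anchor Pharma Sdn Bhd, Ardent Marine SpA, Vantage Holdings LLC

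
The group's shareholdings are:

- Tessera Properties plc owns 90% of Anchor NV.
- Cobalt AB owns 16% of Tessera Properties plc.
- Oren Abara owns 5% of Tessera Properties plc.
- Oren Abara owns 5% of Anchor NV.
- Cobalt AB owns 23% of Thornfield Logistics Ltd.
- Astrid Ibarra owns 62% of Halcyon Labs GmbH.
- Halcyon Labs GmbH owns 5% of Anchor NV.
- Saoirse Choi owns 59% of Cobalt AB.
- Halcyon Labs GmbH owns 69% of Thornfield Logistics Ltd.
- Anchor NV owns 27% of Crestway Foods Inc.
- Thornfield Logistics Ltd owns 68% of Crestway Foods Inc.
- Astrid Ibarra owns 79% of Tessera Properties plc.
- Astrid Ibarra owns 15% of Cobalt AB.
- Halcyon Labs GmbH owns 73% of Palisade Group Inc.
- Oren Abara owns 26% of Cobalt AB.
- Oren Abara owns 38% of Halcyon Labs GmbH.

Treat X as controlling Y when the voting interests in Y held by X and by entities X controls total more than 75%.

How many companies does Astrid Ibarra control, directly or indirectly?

Astrid holds 79% of Tessera, so Astrid controls Tessera.
Tessera holds 90% of Anchor, so Astrid controls Anchor.
No other company's threshold is met.
Astrid controls 2 companies.

2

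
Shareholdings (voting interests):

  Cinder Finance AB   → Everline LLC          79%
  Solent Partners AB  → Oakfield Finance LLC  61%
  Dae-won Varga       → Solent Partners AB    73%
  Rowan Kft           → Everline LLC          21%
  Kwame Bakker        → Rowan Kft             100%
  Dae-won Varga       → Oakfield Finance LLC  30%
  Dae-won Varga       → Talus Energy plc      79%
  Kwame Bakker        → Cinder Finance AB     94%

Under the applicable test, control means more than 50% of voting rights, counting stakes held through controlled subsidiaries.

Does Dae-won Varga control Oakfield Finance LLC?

Yes

Dae-won holds 73% of Solent, so Dae-won controls Solent.
Solent and Dae-won together hold 61% + 30% = 91% of Oakfield, so Dae-won controls Oakfield.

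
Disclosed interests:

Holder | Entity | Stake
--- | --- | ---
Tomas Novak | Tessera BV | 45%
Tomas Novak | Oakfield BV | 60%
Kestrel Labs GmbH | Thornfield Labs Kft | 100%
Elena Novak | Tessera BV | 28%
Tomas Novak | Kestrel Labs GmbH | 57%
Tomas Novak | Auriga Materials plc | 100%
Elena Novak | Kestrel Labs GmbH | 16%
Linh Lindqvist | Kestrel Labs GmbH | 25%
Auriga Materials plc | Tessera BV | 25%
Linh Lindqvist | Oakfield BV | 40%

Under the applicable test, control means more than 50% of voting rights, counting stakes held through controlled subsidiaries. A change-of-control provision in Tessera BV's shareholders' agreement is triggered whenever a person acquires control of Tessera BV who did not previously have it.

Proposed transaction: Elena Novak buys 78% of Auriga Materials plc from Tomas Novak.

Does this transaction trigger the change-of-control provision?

Yes

The purchase adds only to Elena's holdings (Tomas's stake shrinks), so Elena is the only person who could newly come to control Tessera.
Elena's largest direct stake is 28% in Tessera, which does not meet the threshold, so Elena controls no company.
In Tessera, Elena's side holds only 28%, not > 50%.
So before the transaction, Elena does not control Tessera.
After the purchase, Elena holds 78% of Auriga directly, and Tomas's stake falls to 22%.
Elena holds 78% of Auriga, so Elena controls Auriga.
Elena and Auriga together hold 28% + 25% = 53% of Tessera, so Elena controls Tessera.
Elena did not control Tessera before and does after, so the clause is triggered.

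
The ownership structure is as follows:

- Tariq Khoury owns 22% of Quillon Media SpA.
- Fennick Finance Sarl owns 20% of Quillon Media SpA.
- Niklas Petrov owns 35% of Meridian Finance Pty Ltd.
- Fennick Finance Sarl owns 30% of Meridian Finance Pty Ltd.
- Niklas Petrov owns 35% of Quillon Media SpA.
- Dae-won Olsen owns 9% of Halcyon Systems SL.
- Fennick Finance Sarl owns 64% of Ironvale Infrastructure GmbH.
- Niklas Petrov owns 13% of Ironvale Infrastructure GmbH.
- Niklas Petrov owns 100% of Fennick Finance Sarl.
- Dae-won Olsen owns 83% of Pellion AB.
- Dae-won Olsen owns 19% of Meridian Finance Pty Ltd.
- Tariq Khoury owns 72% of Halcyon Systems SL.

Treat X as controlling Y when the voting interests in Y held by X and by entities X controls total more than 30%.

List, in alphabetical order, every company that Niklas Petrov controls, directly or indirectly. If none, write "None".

Niklas holds 100% of Fennick, so Niklas controls Fennick.
Niklas and Fennick together hold 13% + 64% = 77% of Ironvale, so Niklas controls Ironvale.
Niklas and Fennick together hold 35% + 30% = 65% of Meridian, so Niklas controls Meridian.
Fennick and Niklas together hold 20% + 35% = 55% of Quillon, so Niklas controls Quillon.
No other company's threshold is met.

Fennick Finance Sarl, Ironvale Infrastructure GmbH, Meridian Finance Pty Ltd, Quillon Media SpA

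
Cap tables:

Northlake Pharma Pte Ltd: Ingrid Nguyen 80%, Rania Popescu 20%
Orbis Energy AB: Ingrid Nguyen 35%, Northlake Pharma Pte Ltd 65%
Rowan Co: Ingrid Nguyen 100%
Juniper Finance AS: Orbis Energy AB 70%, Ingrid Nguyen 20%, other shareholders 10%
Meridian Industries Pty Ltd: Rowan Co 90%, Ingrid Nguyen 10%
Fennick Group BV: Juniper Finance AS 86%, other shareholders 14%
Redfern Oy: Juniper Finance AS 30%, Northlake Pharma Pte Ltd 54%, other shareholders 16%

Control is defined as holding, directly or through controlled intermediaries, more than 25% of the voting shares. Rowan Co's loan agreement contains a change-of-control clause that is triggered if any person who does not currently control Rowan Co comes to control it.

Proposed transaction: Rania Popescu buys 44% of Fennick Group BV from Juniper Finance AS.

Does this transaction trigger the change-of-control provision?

No

The purchase adds only to Rania's holdings (Juniper's stake shrinks), so Rania is the only person who could newly come to control Rowan.
Rania's largest direct stake is 20% in Northlake, which does not meet the threshold, so Rania controls no company.
Neither Rania nor any entity Rania controls holds any voting interest in Rowan.
So before the transaction, Rania does not control Rowan.
After the purchase, Rania holds 44% of Fennick directly, and Juniper's stake falls to 42%.
Rania holds 44% of Fennick, so Rania controls Fennick.
After the transaction, neither Rania nor any entity Rania controls holds a voting interest in Rowan, so Rania still does not control it.
No new person acquires control, so the clause is not triggered.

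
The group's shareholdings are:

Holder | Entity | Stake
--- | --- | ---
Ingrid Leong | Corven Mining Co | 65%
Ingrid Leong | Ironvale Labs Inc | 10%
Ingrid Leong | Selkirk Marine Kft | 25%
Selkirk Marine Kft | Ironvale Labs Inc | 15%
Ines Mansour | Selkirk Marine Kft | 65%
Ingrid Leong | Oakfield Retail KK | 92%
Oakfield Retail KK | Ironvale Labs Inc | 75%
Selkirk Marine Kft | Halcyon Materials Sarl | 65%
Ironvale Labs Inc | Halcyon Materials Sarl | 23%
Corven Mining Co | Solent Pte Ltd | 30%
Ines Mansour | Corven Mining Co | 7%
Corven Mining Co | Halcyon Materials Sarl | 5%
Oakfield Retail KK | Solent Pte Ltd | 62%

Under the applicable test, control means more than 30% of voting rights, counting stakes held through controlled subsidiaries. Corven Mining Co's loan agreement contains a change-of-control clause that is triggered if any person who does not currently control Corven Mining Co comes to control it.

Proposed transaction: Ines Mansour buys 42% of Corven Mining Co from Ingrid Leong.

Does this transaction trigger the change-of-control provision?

The purchase adds only to Ines's holdings (Ingrid's stake shrinks), so Ines is the only person who could newly come to control Corven.
Ines holds 65% of Selkirk, so Ines controls Selkirk.
Selkirk holds 65% of Halcyon, so Ines controls Halcyon.
In Corven, Ines's side holds only 7%, not > 30%.
So before the transaction, Ines does not control Corven.
After the purchase, Ines's direct stake in Corven rises to 7% + 42% = 49%, and Ingrid's stake falls to 23%.
Ines holds 49% of Corven, so Ines controls Corven.
Ines did not control Corven before and does after, so the clause is triggered.

Yes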